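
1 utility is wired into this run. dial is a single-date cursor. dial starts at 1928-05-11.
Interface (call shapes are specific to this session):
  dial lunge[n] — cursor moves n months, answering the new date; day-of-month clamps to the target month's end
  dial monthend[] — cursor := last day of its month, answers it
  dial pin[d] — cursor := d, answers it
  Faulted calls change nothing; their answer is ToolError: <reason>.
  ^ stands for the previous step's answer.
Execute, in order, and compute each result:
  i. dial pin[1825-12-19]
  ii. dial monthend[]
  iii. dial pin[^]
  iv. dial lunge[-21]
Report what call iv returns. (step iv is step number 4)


Answer: 1824-03-31

Derivation:
I invoke dial pin with d→1825-12-19: 1825-12-19.
Then dial monthend(), → 1825-12-31.
Calling dial pin with d→^, and observe 1825-12-31.
Invoking dial lunge with n→-21, — result: 1824-03-31.


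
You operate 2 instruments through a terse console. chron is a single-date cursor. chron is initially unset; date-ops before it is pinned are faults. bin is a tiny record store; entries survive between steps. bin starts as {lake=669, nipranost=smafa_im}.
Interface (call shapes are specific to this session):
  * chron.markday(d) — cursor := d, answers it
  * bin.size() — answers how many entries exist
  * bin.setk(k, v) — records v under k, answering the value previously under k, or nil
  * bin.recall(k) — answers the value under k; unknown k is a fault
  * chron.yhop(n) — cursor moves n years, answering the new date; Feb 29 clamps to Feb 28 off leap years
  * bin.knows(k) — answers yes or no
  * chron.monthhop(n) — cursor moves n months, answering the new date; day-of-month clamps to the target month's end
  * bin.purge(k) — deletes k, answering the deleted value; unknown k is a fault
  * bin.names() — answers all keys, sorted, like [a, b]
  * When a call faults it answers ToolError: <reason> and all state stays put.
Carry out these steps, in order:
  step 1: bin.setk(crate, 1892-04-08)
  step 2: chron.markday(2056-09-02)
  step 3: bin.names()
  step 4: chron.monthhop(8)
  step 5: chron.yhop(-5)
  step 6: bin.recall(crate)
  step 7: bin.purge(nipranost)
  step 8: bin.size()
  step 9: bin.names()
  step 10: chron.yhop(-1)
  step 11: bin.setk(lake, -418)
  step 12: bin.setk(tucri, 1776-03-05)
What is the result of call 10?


Answer: 2051-05-02

Derivation:
Then bin.setk using k→crate, v→1892-04-08, and see nil.
Calling chron.markday using d→2056-09-02, and get 2056-09-02.
I try bin.names, which returns [crate, lake, nipranost].
Now I run chron.monthhop using n→8, and see 2057-05-02.
Then chron.yhop using n→-5, giving 2052-05-02.
I call bin.recall using k→crate, and observe 1892-04-08.
I use bin.purge using k→nipranost, which returns smafa_im.
I use bin.size, and observe 2.
Invoking bin.names(), which returns [crate, lake].
Next I call chron.yhop using n→-1, giving 2051-05-02.
Calling bin.setk using k→lake, v→-418, and observe 669.
Then bin.setk using k→tucri, v→1776-03-05, and observe nil.


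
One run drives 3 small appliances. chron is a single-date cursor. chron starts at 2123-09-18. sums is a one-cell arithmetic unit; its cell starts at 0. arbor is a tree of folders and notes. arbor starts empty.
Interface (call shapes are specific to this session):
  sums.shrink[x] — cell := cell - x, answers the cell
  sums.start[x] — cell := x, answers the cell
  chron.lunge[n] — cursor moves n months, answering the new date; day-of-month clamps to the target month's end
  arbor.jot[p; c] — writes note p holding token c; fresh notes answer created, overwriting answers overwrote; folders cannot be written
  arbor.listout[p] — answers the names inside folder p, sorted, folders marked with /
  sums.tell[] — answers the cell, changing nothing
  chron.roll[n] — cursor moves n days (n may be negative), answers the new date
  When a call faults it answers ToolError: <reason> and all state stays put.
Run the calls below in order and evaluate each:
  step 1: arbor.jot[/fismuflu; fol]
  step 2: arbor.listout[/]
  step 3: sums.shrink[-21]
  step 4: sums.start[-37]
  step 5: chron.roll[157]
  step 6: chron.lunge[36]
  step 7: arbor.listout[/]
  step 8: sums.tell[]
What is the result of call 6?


Answer: 2127-02-22

Derivation:
> arbor.jot p='/fismuflu' c='fol'
:: created
> arbor.listout p='/'
:: [fismuflu]
> sums.shrink x='-21'
:: 21
> sums.start x='-37'
:: -37
> chron.roll n='157'
:: 2124-02-22
> chron.lunge n='36'
:: 2127-02-22
> arbor.listout p='/'
:: [fismuflu]
> sums.tell
:: -37


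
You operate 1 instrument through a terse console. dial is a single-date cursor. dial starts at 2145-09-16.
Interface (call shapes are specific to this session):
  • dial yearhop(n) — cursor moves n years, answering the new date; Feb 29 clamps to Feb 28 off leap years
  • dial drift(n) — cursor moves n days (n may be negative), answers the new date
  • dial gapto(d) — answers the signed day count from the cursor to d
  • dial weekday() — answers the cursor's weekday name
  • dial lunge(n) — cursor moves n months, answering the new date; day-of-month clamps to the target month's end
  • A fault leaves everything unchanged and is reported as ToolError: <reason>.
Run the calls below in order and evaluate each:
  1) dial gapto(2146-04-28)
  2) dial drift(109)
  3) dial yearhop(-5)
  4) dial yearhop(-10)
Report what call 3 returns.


-> dial gapto(d→2146-04-28)
<- 224
-> dial drift(n→109)
<- 2146-01-03
-> dial yearhop(n→-5)
<- 2141-01-03
-> dial yearhop(n→-10)
<- 2131-01-03

Answer: 2141-01-03


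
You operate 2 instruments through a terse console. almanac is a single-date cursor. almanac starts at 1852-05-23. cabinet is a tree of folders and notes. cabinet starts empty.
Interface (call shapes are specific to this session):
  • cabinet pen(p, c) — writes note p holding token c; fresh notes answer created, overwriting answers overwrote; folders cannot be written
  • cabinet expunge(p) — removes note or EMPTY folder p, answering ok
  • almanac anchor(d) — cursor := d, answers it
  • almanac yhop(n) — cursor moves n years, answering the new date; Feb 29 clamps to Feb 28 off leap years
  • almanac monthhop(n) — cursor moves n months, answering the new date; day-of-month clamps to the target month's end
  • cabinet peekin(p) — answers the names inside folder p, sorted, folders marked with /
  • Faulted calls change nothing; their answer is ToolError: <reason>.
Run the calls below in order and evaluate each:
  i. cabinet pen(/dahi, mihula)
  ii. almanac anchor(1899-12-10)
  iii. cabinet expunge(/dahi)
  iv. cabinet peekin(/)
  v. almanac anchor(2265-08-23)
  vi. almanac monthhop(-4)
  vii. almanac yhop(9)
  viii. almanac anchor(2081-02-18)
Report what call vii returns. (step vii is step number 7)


Answer: 2274-04-23

Derivation:
I try cabinet pen on p→/dahi, c→mihula, which returns created.
I use almanac anchor on d→1899-12-10, and see 1899-12-10.
I use cabinet expunge on p→/dahi, and see ok.
Using cabinet peekin on p→/: [].
Next I call almanac anchor on d→2265-08-23: 2265-08-23.
I run almanac monthhop on n→-4, and observe 2265-04-23.
I run almanac yhop on n→9: 2274-04-23.
Next I call almanac anchor on d→2081-02-18, which returns 2081-02-18.


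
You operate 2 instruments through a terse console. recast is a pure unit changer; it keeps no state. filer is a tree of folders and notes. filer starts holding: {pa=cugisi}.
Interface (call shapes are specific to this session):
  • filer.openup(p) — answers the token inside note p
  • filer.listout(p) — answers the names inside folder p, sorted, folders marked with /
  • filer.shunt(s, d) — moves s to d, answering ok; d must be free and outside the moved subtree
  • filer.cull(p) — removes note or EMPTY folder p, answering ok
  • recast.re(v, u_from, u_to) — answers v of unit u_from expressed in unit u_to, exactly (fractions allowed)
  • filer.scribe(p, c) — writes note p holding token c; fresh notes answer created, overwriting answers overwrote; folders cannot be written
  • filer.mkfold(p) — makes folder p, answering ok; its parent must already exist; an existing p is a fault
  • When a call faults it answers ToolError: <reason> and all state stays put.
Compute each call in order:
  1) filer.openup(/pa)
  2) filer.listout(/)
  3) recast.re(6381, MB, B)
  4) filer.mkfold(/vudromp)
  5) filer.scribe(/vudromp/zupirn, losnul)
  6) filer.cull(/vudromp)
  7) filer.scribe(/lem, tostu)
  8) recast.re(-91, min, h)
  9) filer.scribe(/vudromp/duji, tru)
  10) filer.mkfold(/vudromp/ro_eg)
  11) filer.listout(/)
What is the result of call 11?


==> filer.openup(/pa)
<== cugisi
==> filer.listout(/)
<== [pa]
==> recast.re(6381, MB, B)
<== 6381000000
==> filer.mkfold(/vudromp)
<== ok
==> filer.scribe(/vudromp/zupirn, losnul)
<== created
==> filer.cull(/vudromp)
<== ToolError: not empty
==> filer.scribe(/lem, tostu)
<== created
==> recast.re(-91, min, h)
<== -91/60
==> filer.scribe(/vudromp/duji, tru)
<== created
==> filer.mkfold(/vudromp/ro_eg)
<== ok
==> filer.listout(/)
<== [lem, pa, vudromp/]

Answer: [lem, pa, vudromp/]


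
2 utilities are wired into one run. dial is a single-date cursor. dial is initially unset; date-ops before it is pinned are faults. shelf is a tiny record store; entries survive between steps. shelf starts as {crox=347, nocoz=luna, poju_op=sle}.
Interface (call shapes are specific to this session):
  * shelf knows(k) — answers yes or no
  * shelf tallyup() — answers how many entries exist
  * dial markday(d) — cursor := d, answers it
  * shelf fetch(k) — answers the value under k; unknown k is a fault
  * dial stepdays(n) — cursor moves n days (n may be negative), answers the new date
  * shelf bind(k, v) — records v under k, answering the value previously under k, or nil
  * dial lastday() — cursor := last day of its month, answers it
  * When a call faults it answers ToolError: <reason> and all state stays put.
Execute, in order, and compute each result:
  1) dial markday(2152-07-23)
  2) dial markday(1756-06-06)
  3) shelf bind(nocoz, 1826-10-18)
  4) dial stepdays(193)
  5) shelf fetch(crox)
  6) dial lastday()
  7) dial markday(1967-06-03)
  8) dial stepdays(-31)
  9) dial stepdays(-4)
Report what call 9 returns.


I run dial markday using 2152-07-23, — result: 2152-07-23.
Using dial markday using 1756-06-06, and see 1756-06-06.
Now I run shelf bind using nocoz, 1826-10-18: luna.
I invoke dial stepdays using 193, and observe 1756-12-16.
I invoke shelf fetch using crox, giving 347.
Next I call dial lastday(), yielding 1756-12-31.
I use dial markday using 1967-06-03, and observe 1967-06-03.
Calling dial stepdays using -31, giving 1967-05-03.
Calling dial stepdays using -4, yielding 1967-04-29.

Answer: 1967-04-29


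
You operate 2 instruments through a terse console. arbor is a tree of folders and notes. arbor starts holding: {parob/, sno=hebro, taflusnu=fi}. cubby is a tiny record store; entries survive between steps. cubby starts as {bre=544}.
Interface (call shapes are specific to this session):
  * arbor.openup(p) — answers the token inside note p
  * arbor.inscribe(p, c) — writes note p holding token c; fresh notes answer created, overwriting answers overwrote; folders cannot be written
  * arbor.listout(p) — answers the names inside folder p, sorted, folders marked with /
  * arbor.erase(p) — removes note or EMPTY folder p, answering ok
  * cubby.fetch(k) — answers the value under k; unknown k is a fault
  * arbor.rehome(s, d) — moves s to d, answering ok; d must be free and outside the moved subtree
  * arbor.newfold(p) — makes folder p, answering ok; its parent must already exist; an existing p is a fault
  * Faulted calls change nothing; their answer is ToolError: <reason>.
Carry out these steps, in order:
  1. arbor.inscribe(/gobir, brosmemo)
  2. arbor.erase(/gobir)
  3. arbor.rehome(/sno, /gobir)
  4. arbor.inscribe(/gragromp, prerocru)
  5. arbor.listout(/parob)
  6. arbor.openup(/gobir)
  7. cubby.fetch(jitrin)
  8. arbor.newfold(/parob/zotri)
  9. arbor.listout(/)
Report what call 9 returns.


! 1. arbor.inscribe(/gobir, brosmemo) == created
! 2. arbor.erase(/gobir) == ok
! 3. arbor.rehome(/sno, /gobir) == ok
! 4. arbor.inscribe(/gragromp, prerocru) == created
! 5. arbor.listout(/parob) == []
! 6. arbor.openup(/gobir) == hebro
! 7. cubby.fetch(jitrin) == ToolError: no such key jitrin
! 8. arbor.newfold(/parob/zotri) == ok
! 9. arbor.listout(/) == [gobir, gragromp, parob/, taflusnu]

Answer: [gobir, gragromp, parob/, taflusnu]


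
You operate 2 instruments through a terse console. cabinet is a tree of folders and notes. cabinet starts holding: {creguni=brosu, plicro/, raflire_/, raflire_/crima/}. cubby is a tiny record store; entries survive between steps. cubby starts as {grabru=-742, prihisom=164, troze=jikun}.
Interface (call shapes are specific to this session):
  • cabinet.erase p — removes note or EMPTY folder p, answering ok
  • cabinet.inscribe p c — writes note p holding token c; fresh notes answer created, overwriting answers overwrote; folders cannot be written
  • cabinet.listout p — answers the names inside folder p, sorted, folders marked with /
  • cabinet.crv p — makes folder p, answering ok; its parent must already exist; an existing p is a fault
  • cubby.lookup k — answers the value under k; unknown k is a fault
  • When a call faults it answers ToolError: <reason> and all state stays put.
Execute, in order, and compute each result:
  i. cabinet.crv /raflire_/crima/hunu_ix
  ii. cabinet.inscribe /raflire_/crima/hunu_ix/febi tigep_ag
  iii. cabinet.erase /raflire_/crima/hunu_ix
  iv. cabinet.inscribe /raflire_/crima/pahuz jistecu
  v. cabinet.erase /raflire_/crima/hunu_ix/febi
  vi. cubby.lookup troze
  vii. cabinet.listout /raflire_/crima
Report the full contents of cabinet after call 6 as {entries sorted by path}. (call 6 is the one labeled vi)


Now I run cabinet.crv with p=/raflire_/crima/hunu_ix, and get ok.
I run cabinet.inscribe with p=/raflire_/crima/hunu_ix/febi, c=tigep_ag, and get created.
I use cabinet.erase with p=/raflire_/crima/hunu_ix, and see ToolError: not empty.
Invoking cabinet.inscribe with p=/raflire_/crima/pahuz, c=jistecu, and get created.
Calling cabinet.erase with p=/raflire_/crima/hunu_ix/febi, — result: ok.
Then cubby.lookup with k=troze, and observe jikun.
Then cabinet.listout with p=/raflire_/crima: [hunu_ix/, pahuz].

Answer: {creguni=brosu, plicro/, raflire_/, raflire_/crima/, raflire_/crima/hunu_ix/, raflire_/crima/pahuz=jistecu}


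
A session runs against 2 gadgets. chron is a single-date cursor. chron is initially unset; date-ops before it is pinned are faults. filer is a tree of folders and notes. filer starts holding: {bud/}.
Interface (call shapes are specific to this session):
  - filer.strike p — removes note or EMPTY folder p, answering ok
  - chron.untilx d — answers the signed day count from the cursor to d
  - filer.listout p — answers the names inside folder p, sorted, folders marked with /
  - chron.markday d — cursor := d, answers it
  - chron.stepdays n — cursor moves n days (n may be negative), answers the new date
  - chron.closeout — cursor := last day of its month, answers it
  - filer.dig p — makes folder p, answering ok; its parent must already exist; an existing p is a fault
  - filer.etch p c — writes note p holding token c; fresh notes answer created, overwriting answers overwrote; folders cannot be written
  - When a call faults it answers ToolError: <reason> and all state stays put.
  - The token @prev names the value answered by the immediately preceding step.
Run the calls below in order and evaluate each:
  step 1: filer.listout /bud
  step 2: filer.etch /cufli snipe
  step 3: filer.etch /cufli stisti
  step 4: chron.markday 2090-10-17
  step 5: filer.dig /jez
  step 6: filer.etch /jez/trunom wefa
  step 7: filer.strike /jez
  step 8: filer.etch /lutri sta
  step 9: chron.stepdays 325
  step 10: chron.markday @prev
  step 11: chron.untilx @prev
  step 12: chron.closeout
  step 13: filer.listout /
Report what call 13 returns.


[in] filer.listout p→/bud
  []
[in] filer.etch p→/cufli c→snipe
  created
[in] filer.etch p→/cufli c→stisti
  overwrote
[in] chron.markday d→2090-10-17
  2090-10-17
[in] filer.dig p→/jez
  ok
[in] filer.etch p→/jez/trunom c→wefa
  created
[in] filer.strike p→/jez
  ToolError: not empty
[in] filer.etch p→/lutri c→sta
  created
[in] chron.stepdays n→325
  2091-09-07
[in] chron.markday d→@prev
  2091-09-07
[in] chron.untilx d→@prev
  0
[in] chron.closeout
  2091-09-30
[in] filer.listout p→/
  [bud/, cufli, jez/, lutri]

Answer: [bud/, cufli, jez/, lutri]


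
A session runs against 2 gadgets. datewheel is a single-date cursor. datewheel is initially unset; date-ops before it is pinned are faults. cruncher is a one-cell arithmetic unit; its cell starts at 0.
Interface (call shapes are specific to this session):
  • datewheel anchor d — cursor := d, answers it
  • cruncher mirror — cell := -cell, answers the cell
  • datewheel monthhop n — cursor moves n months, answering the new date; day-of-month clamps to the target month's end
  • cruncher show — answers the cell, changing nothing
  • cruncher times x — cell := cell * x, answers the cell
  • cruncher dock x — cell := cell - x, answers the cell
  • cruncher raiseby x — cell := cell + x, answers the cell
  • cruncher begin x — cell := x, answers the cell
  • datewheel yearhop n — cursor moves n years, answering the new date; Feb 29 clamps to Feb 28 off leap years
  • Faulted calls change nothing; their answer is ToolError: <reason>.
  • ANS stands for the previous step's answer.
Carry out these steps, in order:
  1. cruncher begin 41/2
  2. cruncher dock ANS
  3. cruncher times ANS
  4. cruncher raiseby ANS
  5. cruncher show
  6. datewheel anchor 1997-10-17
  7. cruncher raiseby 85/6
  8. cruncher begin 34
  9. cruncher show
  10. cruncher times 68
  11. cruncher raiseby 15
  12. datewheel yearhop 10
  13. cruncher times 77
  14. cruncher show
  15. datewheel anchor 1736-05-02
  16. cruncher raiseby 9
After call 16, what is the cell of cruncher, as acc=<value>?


Answer: acc=179188

Derivation:
Next I call cruncher begin using x→41/2, and get 41/2.
I call cruncher dock using x→ANS, — result: 0.
Next I call cruncher times using x→ANS: 0.
Calling cruncher raiseby using x→ANS, and get 0.
Using cruncher show, yielding 0.
I call datewheel anchor using d→1997-10-17, — result: 1997-10-17.
Invoking cruncher raiseby using x→85/6, and observe 85/6.
I invoke cruncher begin using x→34, yielding 34.
I run cruncher show(), → 34.
Next I call cruncher times using x→68, and see 2312.
Calling cruncher raiseby using x→15, and see 2327.
I invoke datewheel yearhop using n→10, — result: 2007-10-17.
I try cruncher times using x→77, and observe 179179.
Invoking cruncher show(), — result: 179179.
I run datewheel anchor using d→1736-05-02, — result: 1736-05-02.
Calling cruncher raiseby using x→9, and get 179188.


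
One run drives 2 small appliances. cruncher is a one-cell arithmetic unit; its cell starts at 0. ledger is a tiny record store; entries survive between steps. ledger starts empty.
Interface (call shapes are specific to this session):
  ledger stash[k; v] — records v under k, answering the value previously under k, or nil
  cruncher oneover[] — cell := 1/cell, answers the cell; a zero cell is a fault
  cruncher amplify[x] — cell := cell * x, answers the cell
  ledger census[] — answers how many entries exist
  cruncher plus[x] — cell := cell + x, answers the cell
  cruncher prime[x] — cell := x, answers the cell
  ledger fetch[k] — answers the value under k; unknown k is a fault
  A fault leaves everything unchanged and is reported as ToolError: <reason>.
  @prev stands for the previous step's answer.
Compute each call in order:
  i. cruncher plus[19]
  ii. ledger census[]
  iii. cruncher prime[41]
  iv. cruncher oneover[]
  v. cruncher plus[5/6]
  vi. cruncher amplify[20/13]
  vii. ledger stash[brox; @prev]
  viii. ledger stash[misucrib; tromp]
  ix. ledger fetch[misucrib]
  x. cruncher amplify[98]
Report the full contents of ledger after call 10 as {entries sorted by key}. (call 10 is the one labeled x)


Do: cruncher plus[19]
See: 19
Do: ledger census[]
See: 0
Do: cruncher prime[41]
See: 41
Do: cruncher oneover[]
See: 1/41
Do: cruncher plus[5/6]
See: 211/246
Do: cruncher amplify[20/13]
See: 2110/1599
Do: ledger stash[brox; @prev]
See: nil
Do: ledger stash[misucrib; tromp]
See: nil
Do: ledger fetch[misucrib]
See: tromp
Do: cruncher amplify[98]
See: 206780/1599

Answer: {brox=2110/1599, misucrib=tromp}


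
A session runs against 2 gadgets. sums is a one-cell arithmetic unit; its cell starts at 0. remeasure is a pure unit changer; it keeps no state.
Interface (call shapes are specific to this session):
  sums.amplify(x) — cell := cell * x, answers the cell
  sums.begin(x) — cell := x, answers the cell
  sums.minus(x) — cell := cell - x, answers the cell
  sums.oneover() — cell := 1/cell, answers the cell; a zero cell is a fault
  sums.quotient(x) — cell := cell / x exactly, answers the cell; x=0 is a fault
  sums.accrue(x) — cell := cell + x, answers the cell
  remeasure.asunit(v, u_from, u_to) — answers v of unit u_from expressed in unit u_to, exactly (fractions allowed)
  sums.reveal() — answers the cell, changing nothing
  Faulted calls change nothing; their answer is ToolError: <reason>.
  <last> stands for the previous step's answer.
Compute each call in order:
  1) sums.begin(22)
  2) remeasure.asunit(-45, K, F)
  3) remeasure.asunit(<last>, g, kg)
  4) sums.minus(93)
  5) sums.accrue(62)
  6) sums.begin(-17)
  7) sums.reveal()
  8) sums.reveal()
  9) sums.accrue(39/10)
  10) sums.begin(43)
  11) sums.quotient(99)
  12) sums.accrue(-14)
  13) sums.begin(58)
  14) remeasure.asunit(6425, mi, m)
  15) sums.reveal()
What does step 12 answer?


> sums.begin 22
:: 22
> remeasure.asunit -45 K F
:: -54067/100
> remeasure.asunit <last> g kg
:: -54067/100000
> sums.minus 93
:: -71
> sums.accrue 62
:: -9
> sums.begin -17
:: -17
> sums.reveal
:: -17
> sums.reveal
:: -17
> sums.accrue 39/10
:: -131/10
> sums.begin 43
:: 43
> sums.quotient 99
:: 43/99
> sums.accrue -14
:: -1343/99
> sums.begin 58
:: 58
> remeasure.asunit 6425 mi m
:: 51700176/5
> sums.reveal
:: 58

Answer: -1343/99


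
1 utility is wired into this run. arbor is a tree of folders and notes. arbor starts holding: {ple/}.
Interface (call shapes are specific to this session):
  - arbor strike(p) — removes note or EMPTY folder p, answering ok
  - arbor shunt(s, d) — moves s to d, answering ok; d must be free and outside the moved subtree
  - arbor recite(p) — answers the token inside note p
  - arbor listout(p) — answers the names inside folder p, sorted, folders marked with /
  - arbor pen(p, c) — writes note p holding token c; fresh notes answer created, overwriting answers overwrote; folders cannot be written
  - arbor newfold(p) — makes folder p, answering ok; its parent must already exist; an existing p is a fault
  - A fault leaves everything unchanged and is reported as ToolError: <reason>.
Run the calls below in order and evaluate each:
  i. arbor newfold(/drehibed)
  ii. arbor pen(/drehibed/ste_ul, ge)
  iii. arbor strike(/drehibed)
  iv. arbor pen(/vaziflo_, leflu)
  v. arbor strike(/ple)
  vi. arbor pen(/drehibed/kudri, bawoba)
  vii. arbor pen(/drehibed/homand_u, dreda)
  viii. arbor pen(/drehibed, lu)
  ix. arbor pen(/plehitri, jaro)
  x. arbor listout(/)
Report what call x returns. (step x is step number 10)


% arbor newfold p='/drehibed'
[out] ok
% arbor pen p='/drehibed/ste_ul' c='ge'
[out] created
% arbor strike p='/drehibed'
[out] ToolError: not empty
% arbor pen p='/vaziflo_' c='leflu'
[out] created
% arbor strike p='/ple'
[out] ok
% arbor pen p='/drehibed/kudri' c='bawoba'
[out] created
% arbor pen p='/drehibed/homand_u' c='dreda'
[out] created
% arbor pen p='/drehibed' c='lu'
[out] ToolError: is a directory
% arbor pen p='/plehitri' c='jaro'
[out] created
% arbor listout p='/'
[out] [drehibed/, plehitri, vaziflo_]

Answer: [drehibed/, plehitri, vaziflo_]


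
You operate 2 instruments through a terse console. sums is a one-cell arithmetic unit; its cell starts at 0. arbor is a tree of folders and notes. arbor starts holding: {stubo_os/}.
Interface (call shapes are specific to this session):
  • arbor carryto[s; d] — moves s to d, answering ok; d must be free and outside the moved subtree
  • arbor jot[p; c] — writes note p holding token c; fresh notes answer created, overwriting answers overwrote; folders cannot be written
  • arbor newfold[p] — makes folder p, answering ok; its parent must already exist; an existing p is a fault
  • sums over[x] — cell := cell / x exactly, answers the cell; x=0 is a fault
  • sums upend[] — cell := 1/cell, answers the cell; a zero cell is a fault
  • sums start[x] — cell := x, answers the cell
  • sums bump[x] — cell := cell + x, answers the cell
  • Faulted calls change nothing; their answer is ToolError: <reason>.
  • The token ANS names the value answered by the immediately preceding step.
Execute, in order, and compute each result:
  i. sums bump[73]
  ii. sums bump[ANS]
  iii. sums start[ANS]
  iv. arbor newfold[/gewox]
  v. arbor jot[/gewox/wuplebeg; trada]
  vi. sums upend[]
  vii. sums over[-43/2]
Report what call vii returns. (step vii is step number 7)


I try sums bump with x: 73, and get 73.
Using sums bump with x: ANS, which returns 146.
Then sums start with x: ANS, and get 146.
Then arbor newfold with p: /gewox, and see ok.
Next I call arbor jot with p: /gewox/wuplebeg, c: trada, and observe created.
Now I run sums upend, → 1/146.
Calling sums over with x: -43/2, → -1/3139.

Answer: -1/3139


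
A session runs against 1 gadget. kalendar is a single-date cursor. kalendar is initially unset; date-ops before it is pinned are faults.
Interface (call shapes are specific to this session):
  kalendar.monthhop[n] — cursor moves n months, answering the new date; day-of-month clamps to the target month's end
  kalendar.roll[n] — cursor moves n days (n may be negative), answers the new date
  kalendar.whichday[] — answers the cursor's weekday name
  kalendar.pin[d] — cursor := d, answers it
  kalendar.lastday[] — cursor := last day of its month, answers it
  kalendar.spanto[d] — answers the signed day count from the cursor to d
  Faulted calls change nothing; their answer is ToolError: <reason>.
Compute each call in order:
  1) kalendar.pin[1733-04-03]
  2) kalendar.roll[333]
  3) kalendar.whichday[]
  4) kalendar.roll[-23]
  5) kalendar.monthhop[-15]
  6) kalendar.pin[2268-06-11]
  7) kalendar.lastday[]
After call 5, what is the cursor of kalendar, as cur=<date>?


I try kalendar.pin with d='1733-04-03': 1733-04-03.
Using kalendar.roll with n='333', and get 1734-03-02.
Calling kalendar.whichday(), and get Tuesday.
I use kalendar.roll with n='-23', giving 1734-02-07.
Calling kalendar.monthhop with n='-15': 1732-11-07.
Then kalendar.pin with d='2268-06-11', and get 2268-06-11.
I invoke kalendar.lastday(), and see 2268-06-30.

Answer: cur=1732-11-07


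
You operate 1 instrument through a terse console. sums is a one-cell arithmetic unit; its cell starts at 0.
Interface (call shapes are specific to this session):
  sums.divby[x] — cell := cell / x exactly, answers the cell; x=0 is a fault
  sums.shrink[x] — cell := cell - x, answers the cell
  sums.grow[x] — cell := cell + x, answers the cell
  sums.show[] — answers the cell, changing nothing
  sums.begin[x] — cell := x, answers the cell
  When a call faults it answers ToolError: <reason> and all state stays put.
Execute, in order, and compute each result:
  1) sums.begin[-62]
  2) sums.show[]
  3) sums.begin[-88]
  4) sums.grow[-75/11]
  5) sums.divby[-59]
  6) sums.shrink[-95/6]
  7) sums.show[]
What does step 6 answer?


Do: sums.begin[x: -62]
See: -62
Do: sums.show[]
See: -62
Do: sums.begin[x: -88]
See: -88
Do: sums.grow[x: -75/11]
See: -1043/11
Do: sums.divby[x: -59]
See: 1043/649
Do: sums.shrink[x: -95/6]
See: 67913/3894
Do: sums.show[]
See: 67913/3894

Answer: 67913/3894


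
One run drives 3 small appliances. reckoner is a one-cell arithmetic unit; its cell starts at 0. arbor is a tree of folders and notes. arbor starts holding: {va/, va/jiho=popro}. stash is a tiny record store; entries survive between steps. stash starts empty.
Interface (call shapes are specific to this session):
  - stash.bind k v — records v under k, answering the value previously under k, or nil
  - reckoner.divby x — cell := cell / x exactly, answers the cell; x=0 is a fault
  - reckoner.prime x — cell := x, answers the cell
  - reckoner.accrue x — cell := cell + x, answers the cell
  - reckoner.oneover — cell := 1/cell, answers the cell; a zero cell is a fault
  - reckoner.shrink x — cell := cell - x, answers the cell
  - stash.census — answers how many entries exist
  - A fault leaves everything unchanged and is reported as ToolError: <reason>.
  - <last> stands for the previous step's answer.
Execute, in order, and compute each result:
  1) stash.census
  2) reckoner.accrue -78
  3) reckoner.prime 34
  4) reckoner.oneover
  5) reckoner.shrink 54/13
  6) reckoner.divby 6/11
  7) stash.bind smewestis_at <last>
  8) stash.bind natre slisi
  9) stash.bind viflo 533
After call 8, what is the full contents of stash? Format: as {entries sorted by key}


Answer: {natre=slisi, smewestis_at=-20053/2652}

Derivation:
Do: census[]
See: 0
Do: accrue[x=-78]
See: -78
Do: prime[x=34]
See: 34
Do: oneover[]
See: 1/34
Do: shrink[x=54/13]
See: -1823/442
Do: divby[x=6/11]
See: -20053/2652
Do: bind[k=smewestis_at; v=<last>]
See: nil
Do: bind[k=natre; v=slisi]
See: nil
Do: bind[k=viflo; v=533]
See: nil


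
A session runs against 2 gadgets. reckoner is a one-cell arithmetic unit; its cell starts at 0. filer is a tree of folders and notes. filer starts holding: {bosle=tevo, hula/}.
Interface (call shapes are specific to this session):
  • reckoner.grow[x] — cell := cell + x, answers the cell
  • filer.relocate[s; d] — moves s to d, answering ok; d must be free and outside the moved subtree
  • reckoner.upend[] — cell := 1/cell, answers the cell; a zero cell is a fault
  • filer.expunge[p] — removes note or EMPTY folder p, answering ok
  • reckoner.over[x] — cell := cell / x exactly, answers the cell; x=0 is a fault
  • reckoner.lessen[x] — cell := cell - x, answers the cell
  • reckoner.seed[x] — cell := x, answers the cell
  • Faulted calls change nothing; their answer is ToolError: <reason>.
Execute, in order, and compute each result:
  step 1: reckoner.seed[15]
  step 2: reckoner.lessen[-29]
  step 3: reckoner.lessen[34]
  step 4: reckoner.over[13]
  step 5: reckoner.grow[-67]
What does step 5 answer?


Answer: -861/13

Derivation:
$ reckoner.seed x='15'
  15
$ reckoner.lessen x='-29'
  44
$ reckoner.lessen x='34'
  10
$ reckoner.over x='13'
  10/13
$ reckoner.grow x='-67'
  -861/13


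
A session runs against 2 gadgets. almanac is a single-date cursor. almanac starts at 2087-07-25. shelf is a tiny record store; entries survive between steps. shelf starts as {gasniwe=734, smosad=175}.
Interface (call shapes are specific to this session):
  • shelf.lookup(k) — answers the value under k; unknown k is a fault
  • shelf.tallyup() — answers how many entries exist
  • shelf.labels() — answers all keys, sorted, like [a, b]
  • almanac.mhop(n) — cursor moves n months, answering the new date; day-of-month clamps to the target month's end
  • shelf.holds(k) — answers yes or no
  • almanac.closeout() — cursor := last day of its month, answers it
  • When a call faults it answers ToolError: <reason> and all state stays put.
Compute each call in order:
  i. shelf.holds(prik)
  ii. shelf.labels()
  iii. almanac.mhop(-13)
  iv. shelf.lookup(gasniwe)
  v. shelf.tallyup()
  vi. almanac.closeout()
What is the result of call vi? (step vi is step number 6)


! 1. holds(k→prik) => no
! 2. labels() => [gasniwe, smosad]
! 3. mhop(n→-13) => 2086-06-25
! 4. lookup(k→gasniwe) => 734
! 5. tallyup() => 2
! 6. closeout() => 2086-06-30

Answer: 2086-06-30


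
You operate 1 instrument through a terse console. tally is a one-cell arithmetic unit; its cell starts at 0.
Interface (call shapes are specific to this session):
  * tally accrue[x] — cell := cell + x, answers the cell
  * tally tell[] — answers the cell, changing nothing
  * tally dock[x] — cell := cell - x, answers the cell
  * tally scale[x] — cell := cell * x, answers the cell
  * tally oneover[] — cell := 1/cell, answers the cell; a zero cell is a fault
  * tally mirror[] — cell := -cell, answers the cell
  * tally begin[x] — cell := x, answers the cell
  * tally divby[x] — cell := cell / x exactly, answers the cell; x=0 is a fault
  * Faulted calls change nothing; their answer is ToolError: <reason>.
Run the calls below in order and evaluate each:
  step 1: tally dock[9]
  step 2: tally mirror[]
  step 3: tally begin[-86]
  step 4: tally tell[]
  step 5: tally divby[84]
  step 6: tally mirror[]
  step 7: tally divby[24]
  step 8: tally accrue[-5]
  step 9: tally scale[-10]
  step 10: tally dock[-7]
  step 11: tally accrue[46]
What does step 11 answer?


Answer: 51697/504

Derivation:
% 1. tally dock(x='9') : -9
% 2. tally mirror() : 9
% 3. tally begin(x='-86') : -86
% 4. tally tell() : -86
% 5. tally divby(x='84') : -43/42
% 6. tally mirror() : 43/42
% 7. tally divby(x='24') : 43/1008
% 8. tally accrue(x='-5') : -4997/1008
% 9. tally scale(x='-10') : 24985/504
% 10. tally dock(x='-7') : 28513/504
% 11. tally accrue(x='46') : 51697/504


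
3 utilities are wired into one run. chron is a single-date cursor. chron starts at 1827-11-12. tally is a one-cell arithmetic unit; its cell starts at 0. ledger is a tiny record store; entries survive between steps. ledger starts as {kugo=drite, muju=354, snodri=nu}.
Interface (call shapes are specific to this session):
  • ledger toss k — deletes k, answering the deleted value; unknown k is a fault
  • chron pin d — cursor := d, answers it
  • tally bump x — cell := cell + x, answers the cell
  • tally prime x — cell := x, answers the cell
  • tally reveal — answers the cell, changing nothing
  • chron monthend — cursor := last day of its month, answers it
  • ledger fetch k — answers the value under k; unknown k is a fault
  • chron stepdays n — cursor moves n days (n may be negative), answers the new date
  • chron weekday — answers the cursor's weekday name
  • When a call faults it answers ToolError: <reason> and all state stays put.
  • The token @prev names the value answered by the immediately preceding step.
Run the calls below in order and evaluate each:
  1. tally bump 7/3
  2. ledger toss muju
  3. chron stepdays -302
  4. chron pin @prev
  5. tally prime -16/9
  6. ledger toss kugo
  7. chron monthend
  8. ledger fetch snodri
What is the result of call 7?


Then tally bump with x='7/3', and see 7/3.
Then ledger toss with k='muju', yielding 354.
Next I call chron stepdays with n='-302', and see 1827-01-14.
Now I run chron pin with d='@prev', which returns 1827-01-14.
Invoking tally prime with x='-16/9', and get -16/9.
I call ledger toss with k='kugo', yielding drite.
Then chron monthend(), and see 1827-01-31.
I run ledger fetch with k='snodri', which returns nu.

Answer: 1827-01-31


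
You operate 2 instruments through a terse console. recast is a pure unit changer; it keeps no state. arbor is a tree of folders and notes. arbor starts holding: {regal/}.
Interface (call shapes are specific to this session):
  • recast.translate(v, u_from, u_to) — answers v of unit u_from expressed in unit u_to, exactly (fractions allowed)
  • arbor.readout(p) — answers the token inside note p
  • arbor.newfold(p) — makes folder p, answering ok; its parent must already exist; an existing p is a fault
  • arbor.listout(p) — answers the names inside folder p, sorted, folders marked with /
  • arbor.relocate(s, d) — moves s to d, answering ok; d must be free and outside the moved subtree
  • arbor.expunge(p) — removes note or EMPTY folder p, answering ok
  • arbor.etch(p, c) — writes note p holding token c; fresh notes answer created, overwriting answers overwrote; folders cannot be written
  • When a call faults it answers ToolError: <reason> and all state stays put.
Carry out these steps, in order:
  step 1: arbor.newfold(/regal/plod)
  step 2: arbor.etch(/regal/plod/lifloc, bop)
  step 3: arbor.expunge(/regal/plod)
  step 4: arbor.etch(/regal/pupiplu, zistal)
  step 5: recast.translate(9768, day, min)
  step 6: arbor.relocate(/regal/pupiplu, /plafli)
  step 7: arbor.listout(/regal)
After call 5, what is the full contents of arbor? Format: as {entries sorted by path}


Answer: {regal/, regal/plod/, regal/plod/lifloc=bop, regal/pupiplu=zistal}

Derivation:
% newfold(p: /regal/plod) == ok
% etch(p: /regal/plod/lifloc, c: bop) == created
% expunge(p: /regal/plod) == ToolError: not empty
% etch(p: /regal/pupiplu, c: zistal) == created
% translate(v: 9768, u_from: day, u_to: min) == 14065920
% relocate(s: /regal/pupiplu, d: /plafli) == ok
% listout(p: /regal) == [plod/]


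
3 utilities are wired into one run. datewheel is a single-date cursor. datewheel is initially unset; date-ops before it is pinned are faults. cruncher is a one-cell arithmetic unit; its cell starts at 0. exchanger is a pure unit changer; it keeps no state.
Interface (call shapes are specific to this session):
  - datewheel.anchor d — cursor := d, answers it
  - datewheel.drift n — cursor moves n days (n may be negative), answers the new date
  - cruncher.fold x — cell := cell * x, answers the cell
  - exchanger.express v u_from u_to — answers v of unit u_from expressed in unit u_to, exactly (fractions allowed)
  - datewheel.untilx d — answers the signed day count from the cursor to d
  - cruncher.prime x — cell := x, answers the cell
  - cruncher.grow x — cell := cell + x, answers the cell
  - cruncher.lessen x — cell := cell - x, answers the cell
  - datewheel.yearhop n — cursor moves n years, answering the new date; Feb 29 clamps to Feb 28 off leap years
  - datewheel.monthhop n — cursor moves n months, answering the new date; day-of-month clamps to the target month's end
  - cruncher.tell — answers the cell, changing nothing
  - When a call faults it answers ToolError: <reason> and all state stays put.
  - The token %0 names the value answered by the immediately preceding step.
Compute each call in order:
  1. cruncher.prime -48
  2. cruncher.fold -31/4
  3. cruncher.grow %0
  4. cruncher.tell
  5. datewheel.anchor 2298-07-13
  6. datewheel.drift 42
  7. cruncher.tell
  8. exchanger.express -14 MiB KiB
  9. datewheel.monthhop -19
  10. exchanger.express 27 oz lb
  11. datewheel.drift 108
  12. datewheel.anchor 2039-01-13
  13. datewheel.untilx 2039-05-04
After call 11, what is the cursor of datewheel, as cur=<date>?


Answer: cur=2297-05-12

Derivation:
Using cruncher.prime with x=-48, and get -48.
I call cruncher.fold with x=-31/4, — result: 372.
Then cruncher.grow with x=%0, and observe 744.
I run cruncher.tell(), which returns 744.
Invoking datewheel.anchor with d=2298-07-13, — result: 2298-07-13.
Invoking datewheel.drift with n=42, and get 2298-08-24.
I try cruncher.tell(), → 744.
Calling exchanger.express with v=-14, u_from=MiB, u_to=KiB, — result: -14336.
I invoke datewheel.monthhop with n=-19, and see 2297-01-24.
I invoke exchanger.express with v=27, u_from=oz, u_to=lb, which returns 27/16.
I run datewheel.drift with n=108, and observe 2297-05-12.
Then datewheel.anchor with d=2039-01-13, and observe 2039-01-13.
Next I call datewheel.untilx with d=2039-05-04, which returns 111.


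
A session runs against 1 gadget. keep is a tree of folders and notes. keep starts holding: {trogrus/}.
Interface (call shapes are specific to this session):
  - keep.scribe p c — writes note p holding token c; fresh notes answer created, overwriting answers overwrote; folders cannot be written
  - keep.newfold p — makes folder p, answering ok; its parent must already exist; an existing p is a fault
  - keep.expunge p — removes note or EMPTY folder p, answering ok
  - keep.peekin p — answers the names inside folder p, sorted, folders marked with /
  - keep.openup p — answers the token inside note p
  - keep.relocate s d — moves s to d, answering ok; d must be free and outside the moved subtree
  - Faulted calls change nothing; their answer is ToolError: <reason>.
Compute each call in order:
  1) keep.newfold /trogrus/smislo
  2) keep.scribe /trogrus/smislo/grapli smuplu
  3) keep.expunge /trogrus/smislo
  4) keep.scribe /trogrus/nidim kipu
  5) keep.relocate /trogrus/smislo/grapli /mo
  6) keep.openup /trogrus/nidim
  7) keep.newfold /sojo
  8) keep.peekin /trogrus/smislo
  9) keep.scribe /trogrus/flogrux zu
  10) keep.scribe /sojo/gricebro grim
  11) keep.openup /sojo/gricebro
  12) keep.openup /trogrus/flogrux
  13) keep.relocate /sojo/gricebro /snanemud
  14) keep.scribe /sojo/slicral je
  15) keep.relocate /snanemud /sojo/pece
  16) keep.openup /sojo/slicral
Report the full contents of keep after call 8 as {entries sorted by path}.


Answer: {mo=smuplu, sojo/, trogrus/, trogrus/nidim=kipu, trogrus/smislo/}

Derivation:
Step: keep.newfold[p: /trogrus/smislo]
Result: ok
Step: keep.scribe[p: /trogrus/smislo/grapli; c: smuplu]
Result: created
Step: keep.expunge[p: /trogrus/smislo]
Result: ToolError: not empty
Step: keep.scribe[p: /trogrus/nidim; c: kipu]
Result: created
Step: keep.relocate[s: /trogrus/smislo/grapli; d: /mo]
Result: ok
Step: keep.openup[p: /trogrus/nidim]
Result: kipu
Step: keep.newfold[p: /sojo]
Result: ok
Step: keep.peekin[p: /trogrus/smislo]
Result: []
Step: keep.scribe[p: /trogrus/flogrux; c: zu]
Result: created
Step: keep.scribe[p: /sojo/gricebro; c: grim]
Result: created
Step: keep.openup[p: /sojo/gricebro]
Result: grim
Step: keep.openup[p: /trogrus/flogrux]
Result: zu
Step: keep.relocate[s: /sojo/gricebro; d: /snanemud]
Result: ok
Step: keep.scribe[p: /sojo/slicral; c: je]
Result: created
Step: keep.relocate[s: /snanemud; d: /sojo/pece]
Result: ok
Step: keep.openup[p: /sojo/slicral]
Result: je
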